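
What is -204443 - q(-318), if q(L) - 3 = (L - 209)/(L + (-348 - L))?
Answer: -71147735/348 ≈ -2.0445e+5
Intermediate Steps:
q(L) = 1253/348 - L/348 (q(L) = 3 + (L - 209)/(L + (-348 - L)) = 3 + (-209 + L)/(-348) = 3 + (-209 + L)*(-1/348) = 3 + (209/348 - L/348) = 1253/348 - L/348)
-204443 - q(-318) = -204443 - (1253/348 - 1/348*(-318)) = -204443 - (1253/348 + 53/58) = -204443 - 1*1571/348 = -204443 - 1571/348 = -71147735/348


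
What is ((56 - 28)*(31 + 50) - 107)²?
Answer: 4669921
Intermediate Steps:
((56 - 28)*(31 + 50) - 107)² = (28*81 - 107)² = (2268 - 107)² = 2161² = 4669921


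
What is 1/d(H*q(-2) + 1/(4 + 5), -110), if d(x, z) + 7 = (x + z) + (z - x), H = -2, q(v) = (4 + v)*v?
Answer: -1/227 ≈ -0.0044053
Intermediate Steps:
q(v) = v*(4 + v)
d(x, z) = -7 + 2*z (d(x, z) = -7 + ((x + z) + (z - x)) = -7 + 2*z)
1/d(H*q(-2) + 1/(4 + 5), -110) = 1/(-7 + 2*(-110)) = 1/(-7 - 220) = 1/(-227) = -1/227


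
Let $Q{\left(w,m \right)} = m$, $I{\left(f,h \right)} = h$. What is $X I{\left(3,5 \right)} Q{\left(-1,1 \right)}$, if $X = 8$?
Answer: $40$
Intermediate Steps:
$X I{\left(3,5 \right)} Q{\left(-1,1 \right)} = 8 \cdot 5 \cdot 1 = 40 \cdot 1 = 40$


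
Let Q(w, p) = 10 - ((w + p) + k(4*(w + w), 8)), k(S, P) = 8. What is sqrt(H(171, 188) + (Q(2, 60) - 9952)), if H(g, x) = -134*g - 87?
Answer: I*sqrt(33013) ≈ 181.69*I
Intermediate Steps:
H(g, x) = -87 - 134*g
Q(w, p) = 2 - p - w (Q(w, p) = 10 - ((w + p) + 8) = 10 - ((p + w) + 8) = 10 - (8 + p + w) = 10 + (-8 - p - w) = 2 - p - w)
sqrt(H(171, 188) + (Q(2, 60) - 9952)) = sqrt((-87 - 134*171) + ((2 - 1*60 - 1*2) - 9952)) = sqrt((-87 - 22914) + ((2 - 60 - 2) - 9952)) = sqrt(-23001 + (-60 - 9952)) = sqrt(-23001 - 10012) = sqrt(-33013) = I*sqrt(33013)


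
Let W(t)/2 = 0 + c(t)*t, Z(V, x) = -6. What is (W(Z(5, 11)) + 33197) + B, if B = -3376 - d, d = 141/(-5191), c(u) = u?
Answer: 155174704/5191 ≈ 29893.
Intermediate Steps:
W(t) = 2*t² (W(t) = 2*(0 + t*t) = 2*(0 + t²) = 2*t²)
d = -141/5191 (d = 141*(-1/5191) = -141/5191 ≈ -0.027162)
B = -17524675/5191 (B = -3376 - 1*(-141/5191) = -3376 + 141/5191 = -17524675/5191 ≈ -3376.0)
(W(Z(5, 11)) + 33197) + B = (2*(-6)² + 33197) - 17524675/5191 = (2*36 + 33197) - 17524675/5191 = (72 + 33197) - 17524675/5191 = 33269 - 17524675/5191 = 155174704/5191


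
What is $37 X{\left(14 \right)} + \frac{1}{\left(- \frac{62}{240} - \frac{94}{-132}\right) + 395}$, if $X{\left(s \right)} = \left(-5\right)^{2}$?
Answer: $\frac{482850395}{521999} \approx 925.0$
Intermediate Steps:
$X{\left(s \right)} = 25$
$37 X{\left(14 \right)} + \frac{1}{\left(- \frac{62}{240} - \frac{94}{-132}\right) + 395} = 37 \cdot 25 + \frac{1}{\left(- \frac{62}{240} - \frac{94}{-132}\right) + 395} = 925 + \frac{1}{\left(\left(-62\right) \frac{1}{240} - - \frac{47}{66}\right) + 395} = 925 + \frac{1}{\left(- \frac{31}{120} + \frac{47}{66}\right) + 395} = 925 + \frac{1}{\frac{599}{1320} + 395} = 925 + \frac{1}{\frac{521999}{1320}} = 925 + \frac{1320}{521999} = \frac{482850395}{521999}$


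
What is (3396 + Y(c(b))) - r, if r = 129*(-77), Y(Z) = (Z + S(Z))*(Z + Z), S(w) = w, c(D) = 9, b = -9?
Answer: 13653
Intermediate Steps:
Y(Z) = 4*Z**2 (Y(Z) = (Z + Z)*(Z + Z) = (2*Z)*(2*Z) = 4*Z**2)
r = -9933
(3396 + Y(c(b))) - r = (3396 + 4*9**2) - 1*(-9933) = (3396 + 4*81) + 9933 = (3396 + 324) + 9933 = 3720 + 9933 = 13653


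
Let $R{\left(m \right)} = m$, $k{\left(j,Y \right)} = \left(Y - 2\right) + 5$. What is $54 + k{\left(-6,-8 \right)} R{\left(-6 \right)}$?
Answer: $84$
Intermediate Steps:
$k{\left(j,Y \right)} = 3 + Y$ ($k{\left(j,Y \right)} = \left(-2 + Y\right) + 5 = 3 + Y$)
$54 + k{\left(-6,-8 \right)} R{\left(-6 \right)} = 54 + \left(3 - 8\right) \left(-6\right) = 54 - -30 = 54 + 30 = 84$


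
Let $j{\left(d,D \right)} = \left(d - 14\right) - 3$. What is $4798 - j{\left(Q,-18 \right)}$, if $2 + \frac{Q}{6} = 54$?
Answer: $4503$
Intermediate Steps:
$Q = 312$ ($Q = -12 + 6 \cdot 54 = -12 + 324 = 312$)
$j{\left(d,D \right)} = -17 + d$ ($j{\left(d,D \right)} = \left(-14 + d\right) - 3 = -17 + d$)
$4798 - j{\left(Q,-18 \right)} = 4798 - \left(-17 + 312\right) = 4798 - 295 = 4503$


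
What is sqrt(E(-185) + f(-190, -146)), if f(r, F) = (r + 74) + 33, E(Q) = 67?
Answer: 4*I ≈ 4.0*I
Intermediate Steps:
f(r, F) = 107 + r (f(r, F) = (74 + r) + 33 = 107 + r)
sqrt(E(-185) + f(-190, -146)) = sqrt(67 + (107 - 190)) = sqrt(67 - 83) = sqrt(-16) = 4*I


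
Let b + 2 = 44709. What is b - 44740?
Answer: -33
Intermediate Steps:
b = 44707 (b = -2 + 44709 = 44707)
b - 44740 = 44707 - 44740 = -33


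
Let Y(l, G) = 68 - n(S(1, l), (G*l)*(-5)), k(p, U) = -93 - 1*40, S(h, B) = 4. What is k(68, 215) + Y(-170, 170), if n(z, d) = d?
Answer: -144565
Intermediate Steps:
k(p, U) = -133 (k(p, U) = -93 - 40 = -133)
Y(l, G) = 68 + 5*G*l (Y(l, G) = 68 - G*l*(-5) = 68 - (-5)*G*l = 68 + 5*G*l)
k(68, 215) + Y(-170, 170) = -133 + (68 + 5*170*(-170)) = -133 + (68 - 144500) = -133 - 144432 = -144565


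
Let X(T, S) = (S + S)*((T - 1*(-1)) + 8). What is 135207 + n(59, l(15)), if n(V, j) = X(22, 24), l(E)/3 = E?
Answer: 136695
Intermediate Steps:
l(E) = 3*E
X(T, S) = 2*S*(9 + T) (X(T, S) = (2*S)*((T + 1) + 8) = (2*S)*((1 + T) + 8) = (2*S)*(9 + T) = 2*S*(9 + T))
n(V, j) = 1488 (n(V, j) = 2*24*(9 + 22) = 2*24*31 = 1488)
135207 + n(59, l(15)) = 135207 + 1488 = 136695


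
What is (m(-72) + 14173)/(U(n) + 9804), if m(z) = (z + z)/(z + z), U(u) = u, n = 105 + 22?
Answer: 14174/9931 ≈ 1.4272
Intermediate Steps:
n = 127
m(z) = 1 (m(z) = (2*z)/((2*z)) = (2*z)*(1/(2*z)) = 1)
(m(-72) + 14173)/(U(n) + 9804) = (1 + 14173)/(127 + 9804) = 14174/9931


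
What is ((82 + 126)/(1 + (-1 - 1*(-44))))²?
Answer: 2704/121 ≈ 22.347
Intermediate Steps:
((82 + 126)/(1 + (-1 - 1*(-44))))² = (208/(1 + (-1 + 44)))² = (208/(1 + 43))² = (208/44)² = (208*(1/44))² = (52/11)² = 2704/121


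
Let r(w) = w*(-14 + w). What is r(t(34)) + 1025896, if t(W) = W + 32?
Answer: 1029328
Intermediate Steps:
t(W) = 32 + W
r(t(34)) + 1025896 = (32 + 34)*(-14 + (32 + 34)) + 1025896 = 66*(-14 + 66) + 1025896 = 66*52 + 1025896 = 3432 + 1025896 = 1029328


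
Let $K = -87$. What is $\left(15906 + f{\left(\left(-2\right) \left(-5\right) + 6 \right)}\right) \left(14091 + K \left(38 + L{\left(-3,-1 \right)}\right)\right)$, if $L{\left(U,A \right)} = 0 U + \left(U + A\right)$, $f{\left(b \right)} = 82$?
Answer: $177994404$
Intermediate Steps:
$L{\left(U,A \right)} = A + U$ ($L{\left(U,A \right)} = 0 + \left(A + U\right) = A + U$)
$\left(15906 + f{\left(\left(-2\right) \left(-5\right) + 6 \right)}\right) \left(14091 + K \left(38 + L{\left(-3,-1 \right)}\right)\right) = \left(15906 + 82\right) \left(14091 - 87 \left(38 - 4\right)\right) = 15988 \left(14091 - 87 \left(38 - 4\right)\right) = 15988 \left(14091 - 2958\right) = 15988 \cdot 11133 = 177994404$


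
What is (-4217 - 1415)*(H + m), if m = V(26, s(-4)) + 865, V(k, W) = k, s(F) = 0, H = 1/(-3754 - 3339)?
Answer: -35593462784/7093 ≈ -5.0181e+6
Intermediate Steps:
H = -1/7093 (H = 1/(-7093) = -1/7093 ≈ -0.00014098)
m = 891 (m = 26 + 865 = 891)
(-4217 - 1415)*(H + m) = (-4217 - 1415)*(-1/7093 + 891) = -5632*6319862/7093 = -35593462784/7093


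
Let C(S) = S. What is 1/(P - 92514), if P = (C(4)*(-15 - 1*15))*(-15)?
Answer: -1/90714 ≈ -1.1024e-5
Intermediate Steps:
P = 1800 (P = (4*(-15 - 1*15))*(-15) = (4*(-15 - 15))*(-15) = (4*(-30))*(-15) = -120*(-15) = 1800)
1/(P - 92514) = 1/(1800 - 92514) = 1/(-90714) = -1/90714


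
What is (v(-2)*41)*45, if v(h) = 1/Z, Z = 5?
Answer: 369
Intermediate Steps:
v(h) = ⅕ (v(h) = 1/5 = ⅕)
(v(-2)*41)*45 = ((⅕)*41)*45 = (41/5)*45 = 369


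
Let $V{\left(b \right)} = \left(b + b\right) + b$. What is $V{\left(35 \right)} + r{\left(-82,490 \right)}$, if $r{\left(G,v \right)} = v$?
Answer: $595$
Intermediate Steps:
$V{\left(b \right)} = 3 b$ ($V{\left(b \right)} = 2 b + b = 3 b$)
$V{\left(35 \right)} + r{\left(-82,490 \right)} = 3 \cdot 35 + 490 = 105 + 490 = 595$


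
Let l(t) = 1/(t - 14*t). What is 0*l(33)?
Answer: 0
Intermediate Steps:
l(t) = -1/(13*t) (l(t) = 1/(-13*t) = -1/(13*t))
0*l(33) = 0*(-1/13/33) = 0*(-1/13*1/33) = 0*(-1/429) = 0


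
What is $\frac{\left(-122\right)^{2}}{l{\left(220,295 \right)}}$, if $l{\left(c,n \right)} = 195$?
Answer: $\frac{14884}{195} \approx 76.328$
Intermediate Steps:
$\frac{\left(-122\right)^{2}}{l{\left(220,295 \right)}} = \frac{\left(-122\right)^{2}}{195} = 14884 \cdot \frac{1}{195} = \frac{14884}{195}$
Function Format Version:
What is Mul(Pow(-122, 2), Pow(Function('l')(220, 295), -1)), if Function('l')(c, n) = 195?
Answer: Rational(14884, 195) ≈ 76.328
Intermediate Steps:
Mul(Pow(-122, 2), Pow(Function('l')(220, 295), -1)) = Mul(Pow(-122, 2), Pow(195, -1)) = Mul(14884, Rational(1, 195)) = Rational(14884, 195)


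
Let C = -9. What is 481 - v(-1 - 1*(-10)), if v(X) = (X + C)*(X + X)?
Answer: 481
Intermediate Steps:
v(X) = 2*X*(-9 + X) (v(X) = (X - 9)*(X + X) = (-9 + X)*(2*X) = 2*X*(-9 + X))
481 - v(-1 - 1*(-10)) = 481 - 2*(-1 - 1*(-10))*(-9 + (-1 - 1*(-10))) = 481 - 2*(-1 + 10)*(-9 + (-1 + 10)) = 481 - 2*9*(-9 + 9) = 481 - 2*9*0 = 481 - 1*0 = 481 + 0 = 481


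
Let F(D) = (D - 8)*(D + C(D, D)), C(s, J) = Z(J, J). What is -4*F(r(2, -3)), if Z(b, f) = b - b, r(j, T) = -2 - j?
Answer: -192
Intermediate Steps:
Z(b, f) = 0
C(s, J) = 0
F(D) = D*(-8 + D) (F(D) = (D - 8)*(D + 0) = (-8 + D)*D = D*(-8 + D))
-4*F(r(2, -3)) = -4*(-2 - 1*2)*(-8 + (-2 - 1*2)) = -4*(-2 - 2)*(-8 + (-2 - 2)) = -(-16)*(-8 - 4) = -(-16)*(-12) = -4*48 = -192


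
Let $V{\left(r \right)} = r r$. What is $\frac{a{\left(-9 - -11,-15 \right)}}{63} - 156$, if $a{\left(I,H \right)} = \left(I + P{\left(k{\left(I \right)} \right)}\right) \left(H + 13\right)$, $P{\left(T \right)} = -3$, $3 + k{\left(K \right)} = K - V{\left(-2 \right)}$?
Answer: $- \frac{9826}{63} \approx -155.97$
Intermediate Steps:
$V{\left(r \right)} = r^{2}$
$k{\left(K \right)} = -7 + K$ ($k{\left(K \right)} = -3 + \left(K - \left(-2\right)^{2}\right) = -3 + \left(K - 4\right) = -3 + \left(-4 + K\right) = -7 + K$)
$a{\left(I,H \right)} = \left(-3 + I\right) \left(13 + H\right)$ ($a{\left(I,H \right)} = \left(I - 3\right) \left(H + 13\right) = \left(-3 + I\right) \left(13 + H\right)$)
$\frac{a{\left(-9 - -11,-15 \right)}}{63} - 156 = \frac{-39 - -45 + 13 \left(-9 - -11\right) - 15 \left(-9 - -11\right)}{63} - 156 = \left(-39 + 45 + 13 \left(-9 + 11\right) - 15 \left(-9 + 11\right)\right) \frac{1}{63} - 156 = \left(-39 + 45 + 13 \cdot 2 - 30\right) \frac{1}{63} - 156 = \left(-39 + 45 + 26 - 30\right) \frac{1}{63} - 156 = 2 \cdot \frac{1}{63} - 156 = \frac{2}{63} - 156 = - \frac{9826}{63}$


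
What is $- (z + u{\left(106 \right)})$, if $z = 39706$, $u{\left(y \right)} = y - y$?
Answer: $-39706$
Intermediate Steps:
$u{\left(y \right)} = 0$
$- (z + u{\left(106 \right)}) = - (39706 + 0) = \left(-1\right) 39706 = -39706$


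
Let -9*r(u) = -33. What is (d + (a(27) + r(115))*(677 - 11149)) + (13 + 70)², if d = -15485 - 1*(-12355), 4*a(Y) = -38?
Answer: 194537/3 ≈ 64846.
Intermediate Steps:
a(Y) = -19/2 (a(Y) = (¼)*(-38) = -19/2)
d = -3130 (d = -15485 + 12355 = -3130)
r(u) = 11/3 (r(u) = -⅑*(-33) = 11/3)
(d + (a(27) + r(115))*(677 - 11149)) + (13 + 70)² = (-3130 + (-19/2 + 11/3)*(677 - 11149)) + (13 + 70)² = (-3130 - 35/6*(-10472)) + 83² = (-3130 + 183260/3) + 6889 = 173870/3 + 6889 = 194537/3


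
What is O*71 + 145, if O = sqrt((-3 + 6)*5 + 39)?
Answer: 145 + 213*sqrt(6) ≈ 666.74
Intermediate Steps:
O = 3*sqrt(6) (O = sqrt(3*5 + 39) = sqrt(15 + 39) = sqrt(54) = 3*sqrt(6) ≈ 7.3485)
O*71 + 145 = (3*sqrt(6))*71 + 145 = 213*sqrt(6) + 145 = 145 + 213*sqrt(6)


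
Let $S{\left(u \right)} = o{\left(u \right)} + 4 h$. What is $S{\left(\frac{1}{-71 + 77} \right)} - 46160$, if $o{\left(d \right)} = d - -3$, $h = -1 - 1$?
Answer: $- \frac{276989}{6} \approx -46165.0$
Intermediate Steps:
$h = -2$ ($h = -1 - 1 = -2$)
$o{\left(d \right)} = 3 + d$ ($o{\left(d \right)} = d + 3 = 3 + d$)
$S{\left(u \right)} = -5 + u$ ($S{\left(u \right)} = \left(3 + u\right) + 4 \left(-2\right) = \left(3 + u\right) - 8 = -5 + u$)
$S{\left(\frac{1}{-71 + 77} \right)} - 46160 = \left(-5 + \frac{1}{-71 + 77}\right) - 46160 = \left(-5 + \frac{1}{6}\right) - 46160 = - \frac{29}{6} - 46160 = - \frac{276989}{6}$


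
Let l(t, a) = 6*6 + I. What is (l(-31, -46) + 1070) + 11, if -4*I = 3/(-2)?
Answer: 8939/8 ≈ 1117.4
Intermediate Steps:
I = 3/8 (I = -3/(4*(-2)) = -3*(-1)/(4*2) = -¼*(-3/2) = 3/8 ≈ 0.37500)
l(t, a) = 291/8 (l(t, a) = 6*6 + 3/8 = 36 + 3/8 = 291/8)
(l(-31, -46) + 1070) + 11 = (291/8 + 1070) + 11 = 8851/8 + 11 = 8939/8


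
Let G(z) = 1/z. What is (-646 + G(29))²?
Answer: 350925289/841 ≈ 4.1727e+5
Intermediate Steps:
(-646 + G(29))² = (-646 + 1/29)² = (-18733/29)² = 350925289/841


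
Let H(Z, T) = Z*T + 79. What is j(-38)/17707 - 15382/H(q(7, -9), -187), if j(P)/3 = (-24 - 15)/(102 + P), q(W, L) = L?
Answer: -8715913445/998391488 ≈ -8.7299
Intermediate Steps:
H(Z, T) = 79 + T*Z (H(Z, T) = T*Z + 79 = 79 + T*Z)
j(P) = -117/(102 + P) (j(P) = 3*((-24 - 15)/(102 + P)) = 3*(-39/(102 + P)) = -117/(102 + P))
j(-38)/17707 - 15382/H(q(7, -9), -187) = -117/(102 - 38)/17707 - 15382/(79 - 187*(-9)) = -117/64*(1/17707) - 15382/(79 + 1683) = -117*1/64*(1/17707) - 15382/1762 = -117/64*1/17707 - 15382*1/1762 = -117/1133248 - 7691/881 = -8715913445/998391488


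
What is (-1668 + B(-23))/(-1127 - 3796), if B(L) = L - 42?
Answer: 1733/4923 ≈ 0.35202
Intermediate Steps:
B(L) = -42 + L
(-1668 + B(-23))/(-1127 - 3796) = (-1668 + (-42 - 23))/(-1127 - 3796) = (-1668 - 65)/(-4923) = -1733*(-1/4923) = 1733/4923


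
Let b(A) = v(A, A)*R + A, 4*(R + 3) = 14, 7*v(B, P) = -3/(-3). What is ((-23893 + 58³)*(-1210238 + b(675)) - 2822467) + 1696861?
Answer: -2899417929423/14 ≈ -2.0710e+11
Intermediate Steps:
v(B, P) = ⅐ (v(B, P) = (-3/(-3))/7 = (-3*(-⅓))/7 = (⅐)*1 = ⅐)
R = ½ (R = -3 + (¼)*14 = -3 + 7/2 = ½ ≈ 0.50000)
b(A) = 1/14 + A (b(A) = (⅐)*(½) + A = 1/14 + A)
((-23893 + 58³)*(-1210238 + b(675)) - 2822467) + 1696861 = ((-23893 + 58³)*(-1210238 + (1/14 + 675)) - 2822467) + 1696861 = ((-23893 + 195112)*(-1210238 + 9451/14) - 2822467) + 1696861 = (171219*(-16933881/14) - 2822467) + 1696861 = (-2899402170939/14 - 2822467) + 1696861 = -2899441685477/14 + 1696861 = -2899417929423/14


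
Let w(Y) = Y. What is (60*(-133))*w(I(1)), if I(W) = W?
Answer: -7980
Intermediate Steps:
(60*(-133))*w(I(1)) = (60*(-133))*1 = -7980*1 = -7980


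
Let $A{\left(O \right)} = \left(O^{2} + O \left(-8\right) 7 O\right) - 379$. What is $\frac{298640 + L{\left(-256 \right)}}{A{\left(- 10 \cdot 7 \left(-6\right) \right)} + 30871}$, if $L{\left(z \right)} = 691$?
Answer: $- \frac{33259}{1074612} \approx -0.03095$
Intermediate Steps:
$A{\left(O \right)} = -379 - 55 O^{2}$ ($A{\left(O \right)} = \left(O^{2} + - 8 O 7 O\right) - 379 = \left(O^{2} + - 56 O O\right) - 379 = \left(O^{2} - 56 O^{2}\right) - 379 = - 55 O^{2} - 379 = -379 - 55 O^{2}$)
$\frac{298640 + L{\left(-256 \right)}}{A{\left(- 10 \cdot 7 \left(-6\right) \right)} + 30871} = \frac{298640 + 691}{\left(-379 - 55 \left(- 10 \cdot 7 \left(-6\right)\right)^{2}\right) + 30871} = \frac{299331}{\left(-379 - 55 \left(\left(-10\right) \left(-42\right)\right)^{2}\right) + 30871} = \frac{299331}{\left(-379 - 55 \cdot 420^{2}\right) + 30871} = \frac{299331}{\left(-379 - 9702000\right) + 30871} = \frac{299331}{-9702379 + 30871} = \frac{299331}{-9671508} = 299331 \left(- \frac{1}{9671508}\right) = - \frac{33259}{1074612}$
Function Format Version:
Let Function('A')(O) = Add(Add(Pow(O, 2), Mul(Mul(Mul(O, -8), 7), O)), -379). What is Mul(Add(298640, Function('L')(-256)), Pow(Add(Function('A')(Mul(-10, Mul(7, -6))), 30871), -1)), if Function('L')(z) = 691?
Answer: Rational(-33259, 1074612) ≈ -0.030950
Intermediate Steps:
Function('A')(O) = Add(-379, Mul(-55, Pow(O, 2))) (Function('A')(O) = Add(Add(Pow(O, 2), Mul(Mul(Mul(-8, O), 7), O)), -379) = Add(Add(Pow(O, 2), Mul(Mul(-56, O), O)), -379) = Add(Add(Pow(O, 2), Mul(-56, Pow(O, 2))), -379) = Add(Mul(-55, Pow(O, 2)), -379) = Add(-379, Mul(-55, Pow(O, 2))))
Mul(Add(298640, Function('L')(-256)), Pow(Add(Function('A')(Mul(-10, Mul(7, -6))), 30871), -1)) = Mul(Add(298640, 691), Pow(Add(Add(-379, Mul(-55, Pow(Mul(-10, Mul(7, -6)), 2))), 30871), -1)) = Mul(299331, Pow(Add(Add(-379, Mul(-55, Pow(Mul(-10, -42), 2))), 30871), -1)) = Mul(299331, Pow(Add(Add(-379, Mul(-55, Pow(420, 2))), 30871), -1)) = Mul(299331, Pow(Add(Add(-379, Mul(-55, 176400)), 30871), -1)) = Mul(299331, Pow(Add(Add(-379, -9702000), 30871), -1)) = Mul(299331, Pow(Add(-9702379, 30871), -1)) = Mul(299331, Pow(-9671508, -1)) = Mul(299331, Rational(-1, 9671508)) = Rational(-33259, 1074612)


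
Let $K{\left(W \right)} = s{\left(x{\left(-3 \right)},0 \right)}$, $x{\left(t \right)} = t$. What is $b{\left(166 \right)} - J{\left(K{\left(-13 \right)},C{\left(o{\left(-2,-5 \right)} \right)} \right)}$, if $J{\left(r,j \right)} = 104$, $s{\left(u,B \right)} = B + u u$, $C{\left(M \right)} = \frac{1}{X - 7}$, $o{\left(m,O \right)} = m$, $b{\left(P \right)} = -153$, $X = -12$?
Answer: $-257$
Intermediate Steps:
$C{\left(M \right)} = - \frac{1}{19}$ ($C{\left(M \right)} = \frac{1}{-12 - 7} = \frac{1}{-19} = - \frac{1}{19}$)
$s{\left(u,B \right)} = B + u^{2}$
$K{\left(W \right)} = 9$ ($K{\left(W \right)} = 0 + \left(-3\right)^{2} = 0 + 9 = 9$)
$b{\left(166 \right)} - J{\left(K{\left(-13 \right)},C{\left(o{\left(-2,-5 \right)} \right)} \right)} = -153 - 104 = -257$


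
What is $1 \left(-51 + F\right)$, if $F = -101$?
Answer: $-152$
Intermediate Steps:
$1 \left(-51 + F\right) = 1 \left(-51 - 101\right) = 1 \left(-152\right) = -152$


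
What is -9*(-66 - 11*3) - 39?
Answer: 852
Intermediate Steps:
-9*(-66 - 11*3) - 39 = -9*(-66 - 33) - 39 = -9*(-99) - 39 = 891 - 39 = 852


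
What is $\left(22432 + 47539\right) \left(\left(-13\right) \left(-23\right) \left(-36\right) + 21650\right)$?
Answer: $761704306$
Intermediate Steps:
$\left(22432 + 47539\right) \left(\left(-13\right) \left(-23\right) \left(-36\right) + 21650\right) = 69971 \left(299 \left(-36\right) + 21650\right) = 69971 \left(-10764 + 21650\right) = 69971 \cdot 10886 = 761704306$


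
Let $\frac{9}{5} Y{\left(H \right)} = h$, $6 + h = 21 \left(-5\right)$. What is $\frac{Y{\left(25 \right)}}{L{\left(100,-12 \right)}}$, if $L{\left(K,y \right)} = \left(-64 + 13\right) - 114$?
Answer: $\frac{37}{99} \approx 0.37374$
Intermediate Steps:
$L{\left(K,y \right)} = -165$ ($L{\left(K,y \right)} = -51 - 114 = -165$)
$h = -111$ ($h = -6 + 21 \left(-5\right) = -6 - 105 = -111$)
$Y{\left(H \right)} = - \frac{185}{3}$ ($Y{\left(H \right)} = \frac{5}{9} \left(-111\right) = - \frac{185}{3}$)
$\frac{Y{\left(25 \right)}}{L{\left(100,-12 \right)}} = - \frac{185}{3 \left(-165\right)} = \left(- \frac{185}{3}\right) \left(- \frac{1}{165}\right) = \frac{37}{99}$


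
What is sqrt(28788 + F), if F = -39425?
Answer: I*sqrt(10637) ≈ 103.14*I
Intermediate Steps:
sqrt(28788 + F) = sqrt(28788 - 39425) = sqrt(-10637) = I*sqrt(10637)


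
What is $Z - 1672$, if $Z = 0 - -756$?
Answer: $-916$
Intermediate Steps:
$Z = 756$ ($Z = 0 + 756 = 756$)
$Z - 1672 = 756 - 1672 = -916$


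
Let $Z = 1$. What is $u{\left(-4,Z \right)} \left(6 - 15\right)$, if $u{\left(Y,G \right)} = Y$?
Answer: $36$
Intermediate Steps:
$u{\left(-4,Z \right)} \left(6 - 15\right) = - 4 \left(6 - 15\right) = \left(-4\right) \left(-9\right) = 36$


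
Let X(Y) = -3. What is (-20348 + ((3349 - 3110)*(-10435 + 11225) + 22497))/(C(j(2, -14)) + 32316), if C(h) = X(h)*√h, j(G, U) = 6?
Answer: 342835058/58017989 + 63653*√6/116035978 ≈ 5.9105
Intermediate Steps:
C(h) = -3*√h
(-20348 + ((3349 - 3110)*(-10435 + 11225) + 22497))/(C(j(2, -14)) + 32316) = (-20348 + ((3349 - 3110)*(-10435 + 11225) + 22497))/(-3*√6 + 32316) = (-20348 + (239*790 + 22497))/(32316 - 3*√6) = (-20348 + (188810 + 22497))/(32316 - 3*√6) = (-20348 + 211307)/(32316 - 3*√6) = 190959/(32316 - 3*√6)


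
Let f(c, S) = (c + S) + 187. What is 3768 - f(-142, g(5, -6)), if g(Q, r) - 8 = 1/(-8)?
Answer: 29721/8 ≈ 3715.1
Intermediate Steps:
g(Q, r) = 63/8 (g(Q, r) = 8 + 1/(-8) = 8 - 1/8 = 63/8)
f(c, S) = 187 + S + c (f(c, S) = (S + c) + 187 = 187 + S + c)
3768 - f(-142, g(5, -6)) = 3768 - (187 + 63/8 - 142) = 3768 - 1*423/8 = 3768 - 423/8 = 29721/8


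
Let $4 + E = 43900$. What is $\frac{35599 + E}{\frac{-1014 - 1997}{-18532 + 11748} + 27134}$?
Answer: $\frac{539294080}{184080067} \approx 2.9297$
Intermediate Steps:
$E = 43896$ ($E = -4 + 43900 = 43896$)
$\frac{35599 + E}{\frac{-1014 - 1997}{-18532 + 11748} + 27134} = \frac{35599 + 43896}{\frac{-1014 - 1997}{-18532 + 11748} + 27134} = \frac{79495}{- \frac{3011}{-6784} + 27134} = \frac{79495}{\left(-3011\right) \left(- \frac{1}{6784}\right) + 27134} = \frac{79495}{\frac{3011}{6784} + 27134} = \frac{79495}{\frac{184080067}{6784}} = 79495 \cdot \frac{6784}{184080067} = \frac{539294080}{184080067}$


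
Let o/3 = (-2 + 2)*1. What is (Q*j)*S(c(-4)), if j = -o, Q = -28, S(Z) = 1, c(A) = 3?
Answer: 0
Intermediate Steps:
o = 0 (o = 3*((-2 + 2)*1) = 3*(0*1) = 3*0 = 0)
j = 0 (j = -1*0 = 0)
(Q*j)*S(c(-4)) = -28*0*1 = 0*1 = 0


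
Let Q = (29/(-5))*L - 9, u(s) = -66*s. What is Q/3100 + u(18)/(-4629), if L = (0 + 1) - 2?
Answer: 1528328/5979125 ≈ 0.25561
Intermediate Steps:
L = -1 (L = 1 - 2 = -1)
Q = -16/5 (Q = (29/(-5))*(-1) - 9 = (29*(-1/5))*(-1) - 9 = -29/5*(-1) - 9 = 29/5 - 9 = -16/5 ≈ -3.2000)
Q/3100 + u(18)/(-4629) = -16/5/3100 - 66*18/(-4629) = -16/5*1/3100 - 1188*(-1/4629) = -4/3875 + 396/1543 = 1528328/5979125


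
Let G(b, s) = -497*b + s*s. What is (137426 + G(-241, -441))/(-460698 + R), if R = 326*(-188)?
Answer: -225842/260993 ≈ -0.86532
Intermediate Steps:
G(b, s) = s**2 - 497*b (G(b, s) = -497*b + s**2 = s**2 - 497*b)
R = -61288
(137426 + G(-241, -441))/(-460698 + R) = (137426 + ((-441)**2 - 497*(-241)))/(-460698 - 61288) = (137426 + (194481 + 119777))/(-521986) = (137426 + 314258)*(-1/521986) = 451684*(-1/521986) = -225842/260993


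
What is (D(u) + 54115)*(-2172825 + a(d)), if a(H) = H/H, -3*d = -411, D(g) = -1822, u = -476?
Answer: -113623485432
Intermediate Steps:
d = 137 (d = -1/3*(-411) = 137)
a(H) = 1
(D(u) + 54115)*(-2172825 + a(d)) = (-1822 + 54115)*(-2172825 + 1) = 52293*(-2172824) = -113623485432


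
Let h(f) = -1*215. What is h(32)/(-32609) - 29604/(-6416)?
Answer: 241684069/52304836 ≈ 4.6207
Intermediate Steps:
h(f) = -215
h(32)/(-32609) - 29604/(-6416) = -215/(-32609) - 29604/(-6416) = -215*(-1/32609) - 29604*(-1/6416) = 215/32609 + 7401/1604 = 241684069/52304836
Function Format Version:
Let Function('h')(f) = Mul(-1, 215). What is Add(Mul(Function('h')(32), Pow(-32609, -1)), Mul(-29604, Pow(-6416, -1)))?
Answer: Rational(241684069, 52304836) ≈ 4.6207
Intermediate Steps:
Function('h')(f) = -215
Add(Mul(Function('h')(32), Pow(-32609, -1)), Mul(-29604, Pow(-6416, -1))) = Add(Mul(-215, Pow(-32609, -1)), Mul(-29604, Pow(-6416, -1))) = Add(Mul(-215, Rational(-1, 32609)), Mul(-29604, Rational(-1, 6416))) = Add(Rational(215, 32609), Rational(7401, 1604)) = Rational(241684069, 52304836)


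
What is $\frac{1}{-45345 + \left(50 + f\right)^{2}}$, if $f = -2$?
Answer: $- \frac{1}{43041} \approx -2.3234 \cdot 10^{-5}$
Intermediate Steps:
$\frac{1}{-45345 + \left(50 + f\right)^{2}} = \frac{1}{-45345 + \left(50 - 2\right)^{2}} = \frac{1}{-45345 + 48^{2}} = \frac{1}{-45345 + 2304} = \frac{1}{-43041} = - \frac{1}{43041}$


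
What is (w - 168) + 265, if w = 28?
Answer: 125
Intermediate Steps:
(w - 168) + 265 = (28 - 168) + 265 = -140 + 265 = 125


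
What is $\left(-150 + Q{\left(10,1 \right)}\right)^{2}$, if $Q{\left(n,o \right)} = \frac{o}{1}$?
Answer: $22201$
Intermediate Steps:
$Q{\left(n,o \right)} = o$ ($Q{\left(n,o \right)} = o 1 = o$)
$\left(-150 + Q{\left(10,1 \right)}\right)^{2} = \left(-150 + 1\right)^{2} = \left(-149\right)^{2} = 22201$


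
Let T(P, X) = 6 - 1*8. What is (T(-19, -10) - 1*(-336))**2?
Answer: 111556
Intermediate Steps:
T(P, X) = -2 (T(P, X) = 6 - 8 = -2)
(T(-19, -10) - 1*(-336))**2 = (-2 - 1*(-336))**2 = (-2 + 336)**2 = 334**2 = 111556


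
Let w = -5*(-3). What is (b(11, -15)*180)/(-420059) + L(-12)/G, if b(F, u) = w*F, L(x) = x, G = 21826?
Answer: -326636454/4584103867 ≈ -0.071254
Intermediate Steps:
w = 15
b(F, u) = 15*F
(b(11, -15)*180)/(-420059) + L(-12)/G = ((15*11)*180)/(-420059) - 12/21826 = (165*180)*(-1/420059) - 12*1/21826 = 29700*(-1/420059) - 6/10913 = -29700/420059 - 6/10913 = -326636454/4584103867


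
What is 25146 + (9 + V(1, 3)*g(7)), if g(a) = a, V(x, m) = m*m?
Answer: 25218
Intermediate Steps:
V(x, m) = m**2
25146 + (9 + V(1, 3)*g(7)) = 25146 + (9 + 3**2*7) = 25146 + (9 + 9*7) = 25146 + (9 + 63) = 25146 + 72 = 25218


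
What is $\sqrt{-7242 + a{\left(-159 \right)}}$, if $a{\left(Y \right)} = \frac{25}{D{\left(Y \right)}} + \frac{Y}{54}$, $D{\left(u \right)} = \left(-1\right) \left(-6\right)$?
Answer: $\frac{i \sqrt{65167}}{3} \approx 85.093 i$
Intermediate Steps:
$D{\left(u \right)} = 6$
$a{\left(Y \right)} = \frac{25}{6} + \frac{Y}{54}$
$\sqrt{-7242 + a{\left(-159 \right)}} = \sqrt{-7242 + \left(\frac{25}{6} + \frac{1}{54} \left(-159\right)\right)} = \sqrt{-7242 + \left(\frac{25}{6} - \frac{53}{18}\right)} = \sqrt{-7242 + \frac{11}{9}} = \sqrt{- \frac{65167}{9}} = \frac{i \sqrt{65167}}{3}$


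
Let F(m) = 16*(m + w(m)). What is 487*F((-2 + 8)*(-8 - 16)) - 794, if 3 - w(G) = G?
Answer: 22582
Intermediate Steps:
w(G) = 3 - G
F(m) = 48 (F(m) = 16*(m + (3 - m)) = 16*3 = 48)
487*F((-2 + 8)*(-8 - 16)) - 794 = 487*48 - 794 = 23376 - 794 = 22582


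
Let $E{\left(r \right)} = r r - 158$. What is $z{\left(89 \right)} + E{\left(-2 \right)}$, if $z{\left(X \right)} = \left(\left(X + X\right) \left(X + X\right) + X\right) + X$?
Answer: $31708$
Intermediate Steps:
$E{\left(r \right)} = -158 + r^{2}$ ($E{\left(r \right)} = r^{2} - 158 = -158 + r^{2}$)
$z{\left(X \right)} = 2 X + 4 X^{2}$ ($z{\left(X \right)} = \left(2 X 2 X + X\right) + X = \left(4 X^{2} + X\right) + X = \left(X + 4 X^{2}\right) + X = 2 X + 4 X^{2}$)
$z{\left(89 \right)} + E{\left(-2 \right)} = 2 \cdot 89 \left(1 + 2 \cdot 89\right) - \left(158 - \left(-2\right)^{2}\right) = 2 \cdot 89 \left(1 + 178\right) + \left(-158 + 4\right) = 2 \cdot 89 \cdot 179 - 154 = 31862 - 154 = 31708$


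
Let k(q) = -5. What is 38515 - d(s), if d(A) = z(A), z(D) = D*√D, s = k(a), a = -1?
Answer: 38515 + 5*I*√5 ≈ 38515.0 + 11.18*I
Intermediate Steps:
s = -5
z(D) = D^(3/2)
d(A) = A^(3/2)
38515 - d(s) = 38515 - (-5)^(3/2) = 38515 - (-5)*I*√5 = 38515 + 5*I*√5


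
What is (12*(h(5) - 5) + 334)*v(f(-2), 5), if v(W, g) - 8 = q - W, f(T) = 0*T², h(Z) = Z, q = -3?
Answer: 1670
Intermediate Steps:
f(T) = 0
v(W, g) = 5 - W (v(W, g) = 8 + (-3 - W) = 5 - W)
(12*(h(5) - 5) + 334)*v(f(-2), 5) = (12*(5 - 5) + 334)*(5 - 1*0) = (12*0 + 334)*(5 + 0) = (0 + 334)*5 = 334*5 = 1670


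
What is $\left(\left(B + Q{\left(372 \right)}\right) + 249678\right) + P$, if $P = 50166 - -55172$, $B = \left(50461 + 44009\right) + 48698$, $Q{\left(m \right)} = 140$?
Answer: $498324$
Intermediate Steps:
$B = 143168$ ($B = 94470 + 48698 = 143168$)
$P = 105338$ ($P = 50166 + 55172 = 105338$)
$\left(\left(B + Q{\left(372 \right)}\right) + 249678\right) + P = \left(\left(143168 + 140\right) + 249678\right) + 105338 = \left(143308 + 249678\right) + 105338 = 392986 + 105338 = 498324$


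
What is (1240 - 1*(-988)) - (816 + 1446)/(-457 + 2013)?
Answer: 1732253/778 ≈ 2226.5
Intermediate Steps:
(1240 - 1*(-988)) - (816 + 1446)/(-457 + 2013) = (1240 + 988) - 2262/1556 = 2228 - 2262/1556 = 2228 - 1*1131/778 = 2228 - 1131/778 = 1732253/778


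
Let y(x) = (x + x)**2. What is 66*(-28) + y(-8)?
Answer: -1592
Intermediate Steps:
y(x) = 4*x**2 (y(x) = (2*x)**2 = 4*x**2)
66*(-28) + y(-8) = 66*(-28) + 4*(-8)**2 = -1848 + 4*64 = -1848 + 256 = -1592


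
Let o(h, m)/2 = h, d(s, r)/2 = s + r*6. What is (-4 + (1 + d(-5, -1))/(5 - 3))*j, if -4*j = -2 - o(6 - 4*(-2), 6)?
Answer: -435/4 ≈ -108.75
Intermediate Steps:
d(s, r) = 2*s + 12*r (d(s, r) = 2*(s + r*6) = 2*(s + 6*r) = 2*s + 12*r)
o(h, m) = 2*h
j = 15/2 (j = -(-2 - 2*(6 - 4*(-2)))/4 = -(-2 - 2*(6 + 8))/4 = -(-2 - 2*14)/4 = -(-2 - 1*28)/4 = -(-2 - 28)/4 = -¼*(-30) = 15/2 ≈ 7.5000)
(-4 + (1 + d(-5, -1))/(5 - 3))*j = (-4 + (1 + (2*(-5) + 12*(-1)))/(5 - 3))*(15/2) = (-4 + (1 + (-10 - 12))/2)*(15/2) = (-4 + (1 - 22)*(½))*(15/2) = (-4 - 21*½)*(15/2) = (-4 - 21/2)*(15/2) = -29/2*15/2 = -435/4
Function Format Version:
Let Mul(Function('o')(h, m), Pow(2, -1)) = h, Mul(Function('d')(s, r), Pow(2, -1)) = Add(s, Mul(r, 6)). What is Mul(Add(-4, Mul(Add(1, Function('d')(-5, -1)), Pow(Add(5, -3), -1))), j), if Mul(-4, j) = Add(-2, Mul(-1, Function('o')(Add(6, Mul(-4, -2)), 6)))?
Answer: Rational(-435, 4) ≈ -108.75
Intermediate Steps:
Function('d')(s, r) = Add(Mul(2, s), Mul(12, r)) (Function('d')(s, r) = Mul(2, Add(s, Mul(r, 6))) = Mul(2, Add(s, Mul(6, r))) = Add(Mul(2, s), Mul(12, r)))
Function('o')(h, m) = Mul(2, h)
j = Rational(15, 2) (j = Mul(Rational(-1, 4), Add(-2, Mul(-1, Mul(2, Add(6, Mul(-4, -2)))))) = Mul(Rational(-1, 4), Add(-2, Mul(-1, Mul(2, Add(6, 8))))) = Mul(Rational(-1, 4), Add(-2, Mul(-1, Mul(2, 14)))) = Mul(Rational(-1, 4), Add(-2, Mul(-1, 28))) = Mul(Rational(-1, 4), Add(-2, -28)) = Mul(Rational(-1, 4), -30) = Rational(15, 2) ≈ 7.5000)
Mul(Add(-4, Mul(Add(1, Function('d')(-5, -1)), Pow(Add(5, -3), -1))), j) = Mul(Add(-4, Mul(Add(1, Add(Mul(2, -5), Mul(12, -1))), Pow(Add(5, -3), -1))), Rational(15, 2)) = Mul(Add(-4, Mul(Add(1, Add(-10, -12)), Pow(2, -1))), Rational(15, 2)) = Mul(Add(-4, Mul(Add(1, -22), Rational(1, 2))), Rational(15, 2)) = Mul(Add(-4, Mul(-21, Rational(1, 2))), Rational(15, 2)) = Mul(Add(-4, Rational(-21, 2)), Rational(15, 2)) = Mul(Rational(-29, 2), Rational(15, 2)) = Rational(-435, 4)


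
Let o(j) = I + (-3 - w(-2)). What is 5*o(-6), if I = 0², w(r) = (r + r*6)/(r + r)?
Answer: -65/2 ≈ -32.500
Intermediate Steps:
w(r) = 7/2 (w(r) = (r + 6*r)/((2*r)) = (7*r)*(1/(2*r)) = 7/2)
I = 0
o(j) = -13/2 (o(j) = 0 + (-3 - 1*7/2) = 0 + (-3 - 7/2) = 0 - 13/2 = -13/2)
5*o(-6) = 5*(-13/2) = -65/2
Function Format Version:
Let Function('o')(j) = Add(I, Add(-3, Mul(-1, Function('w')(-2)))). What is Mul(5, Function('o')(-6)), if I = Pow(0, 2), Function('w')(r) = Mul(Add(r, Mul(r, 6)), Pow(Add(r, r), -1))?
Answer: Rational(-65, 2) ≈ -32.500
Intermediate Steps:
Function('w')(r) = Rational(7, 2) (Function('w')(r) = Mul(Add(r, Mul(6, r)), Pow(Mul(2, r), -1)) = Mul(Mul(7, r), Mul(Rational(1, 2), Pow(r, -1))) = Rational(7, 2))
I = 0
Function('o')(j) = Rational(-13, 2) (Function('o')(j) = Add(0, Add(-3, Mul(-1, Rational(7, 2)))) = Add(0, Add(-3, Rational(-7, 2))) = Add(0, Rational(-13, 2)) = Rational(-13, 2))
Mul(5, Function('o')(-6)) = Mul(5, Rational(-13, 2)) = Rational(-65, 2)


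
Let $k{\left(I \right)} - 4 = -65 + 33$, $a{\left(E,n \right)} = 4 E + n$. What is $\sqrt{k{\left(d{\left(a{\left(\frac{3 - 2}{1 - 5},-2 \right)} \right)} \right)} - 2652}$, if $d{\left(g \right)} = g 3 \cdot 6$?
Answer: $2 i \sqrt{670} \approx 51.769 i$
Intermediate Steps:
$a{\left(E,n \right)} = n + 4 E$
$d{\left(g \right)} = 18 g$ ($d{\left(g \right)} = 3 g 6 = 18 g$)
$k{\left(I \right)} = -28$ ($k{\left(I \right)} = 4 + \left(-65 + 33\right) = 4 - 32 = -28$)
$\sqrt{k{\left(d{\left(a{\left(\frac{3 - 2}{1 - 5},-2 \right)} \right)} \right)} - 2652} = \sqrt{-28 - 2652} = \sqrt{-2680} = 2 i \sqrt{670}$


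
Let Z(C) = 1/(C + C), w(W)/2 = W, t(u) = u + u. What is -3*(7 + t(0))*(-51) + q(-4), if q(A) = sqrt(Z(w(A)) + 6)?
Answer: 1071 + sqrt(95)/4 ≈ 1073.4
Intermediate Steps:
t(u) = 2*u
w(W) = 2*W
Z(C) = 1/(2*C)
q(A) = sqrt(6 + 1/(4*A)) (q(A) = sqrt(1/(2*((2*A))) + 6) = sqrt((1/(2*A))/2 + 6) = sqrt(1/(4*A) + 6) = sqrt(6 + 1/(4*A)))
-3*(7 + t(0))*(-51) + q(-4) = -3*(7 + 2*0)*(-51) + sqrt(24 + 1/(-4))/2 = -3*(7 + 0)*(-51) + sqrt(24 - 1/4)/2 = -3*7*(-51) + sqrt(95/4)/2 = -21*(-51) + (sqrt(95)/2)/2 = 1071 + sqrt(95)/4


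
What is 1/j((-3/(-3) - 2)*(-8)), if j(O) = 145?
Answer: 1/145 ≈ 0.0068966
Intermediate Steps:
1/j((-3/(-3) - 2)*(-8)) = 1/145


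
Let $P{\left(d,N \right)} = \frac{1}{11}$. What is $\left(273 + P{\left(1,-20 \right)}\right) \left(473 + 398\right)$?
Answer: $\frac{2616484}{11} \approx 2.3786 \cdot 10^{5}$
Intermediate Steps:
$P{\left(d,N \right)} = \frac{1}{11}$
$\left(273 + P{\left(1,-20 \right)}\right) \left(473 + 398\right) = \left(273 + \frac{1}{11}\right) \left(473 + 398\right) = \frac{3004}{11} \cdot 871 = \frac{2616484}{11}$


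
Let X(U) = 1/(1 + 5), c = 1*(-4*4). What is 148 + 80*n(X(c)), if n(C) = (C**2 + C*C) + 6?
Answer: 5692/9 ≈ 632.44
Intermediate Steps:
c = -16 (c = 1*(-16) = -16)
X(U) = 1/6
n(C) = 6 + 2*C**2 (n(C) = (C**2 + C**2) + 6 = 2*C**2 + 6 = 6 + 2*C**2)
148 + 80*n(X(c)) = 148 + 80*(6 + 2*(1/6)**2) = 148 + 80*(6 + 2*(1/36)) = 148 + 80*(6 + 1/18) = 148 + 80*(109/18) = 148 + 4360/9 = 5692/9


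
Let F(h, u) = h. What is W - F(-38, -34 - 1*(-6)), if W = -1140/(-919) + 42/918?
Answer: 5523919/140607 ≈ 39.286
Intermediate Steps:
W = 180853/140607 (W = -1140*(-1/919) + 42*(1/918) = 1140/919 + 7/153 = 180853/140607 ≈ 1.2862)
W - F(-38, -34 - 1*(-6)) = 180853/140607 - 1*(-38) = 180853/140607 + 38 = 5523919/140607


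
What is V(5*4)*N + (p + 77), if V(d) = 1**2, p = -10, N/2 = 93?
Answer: 253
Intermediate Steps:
N = 186 (N = 2*93 = 186)
V(d) = 1
V(5*4)*N + (p + 77) = 1*186 + (-10 + 77) = 186 + 67 = 253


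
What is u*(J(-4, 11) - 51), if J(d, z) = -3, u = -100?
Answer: 5400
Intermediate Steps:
u*(J(-4, 11) - 51) = -100*(-3 - 51) = -100*(-54) = 5400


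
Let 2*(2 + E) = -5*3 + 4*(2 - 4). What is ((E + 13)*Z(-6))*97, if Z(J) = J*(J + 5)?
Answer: -291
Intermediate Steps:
Z(J) = J*(5 + J)
E = -27/2 (E = -2 + (-5*3 + 4*(2 - 4))/2 = -2 + (-15 + 4*(-2))/2 = -2 + (-15 - 8)/2 = -2 + (½)*(-23) = -2 - 23/2 = -27/2 ≈ -13.500)
((E + 13)*Z(-6))*97 = ((-27/2 + 13)*(-6*(5 - 6)))*97 = -(-3)*(-1)*97 = -½*6*97 = -3*97 = -291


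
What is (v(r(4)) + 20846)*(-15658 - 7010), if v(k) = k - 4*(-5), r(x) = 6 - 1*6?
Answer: -472990488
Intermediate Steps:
r(x) = 0 (r(x) = 6 - 6 = 0)
v(k) = 20 + k (v(k) = k + 20 = 20 + k)
(v(r(4)) + 20846)*(-15658 - 7010) = ((20 + 0) + 20846)*(-15658 - 7010) = (20 + 20846)*(-22668) = 20866*(-22668) = -472990488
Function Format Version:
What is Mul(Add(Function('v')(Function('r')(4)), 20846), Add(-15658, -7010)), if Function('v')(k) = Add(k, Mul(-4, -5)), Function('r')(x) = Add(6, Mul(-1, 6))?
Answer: -472990488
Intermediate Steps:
Function('r')(x) = 0 (Function('r')(x) = Add(6, -6) = 0)
Function('v')(k) = Add(20, k) (Function('v')(k) = Add(k, 20) = Add(20, k))
Mul(Add(Function('v')(Function('r')(4)), 20846), Add(-15658, -7010)) = Mul(Add(Add(20, 0), 20846), Add(-15658, -7010)) = Mul(Add(20, 20846), -22668) = Mul(20866, -22668) = -472990488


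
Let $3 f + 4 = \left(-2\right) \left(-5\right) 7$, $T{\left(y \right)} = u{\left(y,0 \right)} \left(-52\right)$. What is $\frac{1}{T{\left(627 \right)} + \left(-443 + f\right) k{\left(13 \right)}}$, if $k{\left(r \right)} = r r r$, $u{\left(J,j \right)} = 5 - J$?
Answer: $- \frac{1}{892593} \approx -1.1203 \cdot 10^{-6}$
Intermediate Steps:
$T{\left(y \right)} = -260 + 52 y$ ($T{\left(y \right)} = \left(5 - y\right) \left(-52\right) = -260 + 52 y$)
$f = 22$ ($f = - \frac{4}{3} + \frac{\left(-2\right) \left(-5\right) 7}{3} = - \frac{4}{3} + \frac{10 \cdot 7}{3} = - \frac{4}{3} + \frac{1}{3} \cdot 70 = - \frac{4}{3} + \frac{70}{3} = 22$)
$k{\left(r \right)} = r^{3}$ ($k{\left(r \right)} = r^{2} r = r^{3}$)
$\frac{1}{T{\left(627 \right)} + \left(-443 + f\right) k{\left(13 \right)}} = \frac{1}{\left(-260 + 52 \cdot 627\right) + \left(-443 + 22\right) 13^{3}} = \frac{1}{\left(-260 + 32604\right) - 924937} = \frac{1}{32344 - 924937} = \frac{1}{-892593} = - \frac{1}{892593}$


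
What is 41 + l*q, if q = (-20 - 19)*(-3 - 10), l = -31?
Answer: -15676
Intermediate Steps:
q = 507 (q = -39*(-13) = 507)
41 + l*q = 41 - 31*507 = 41 - 15717 = -15676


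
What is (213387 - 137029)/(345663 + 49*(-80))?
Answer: 76358/341743 ≈ 0.22344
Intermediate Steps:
(213387 - 137029)/(345663 + 49*(-80)) = 76358/(345663 - 3920) = 76358/341743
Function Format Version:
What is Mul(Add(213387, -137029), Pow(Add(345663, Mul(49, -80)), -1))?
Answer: Rational(76358, 341743) ≈ 0.22344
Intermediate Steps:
Mul(Add(213387, -137029), Pow(Add(345663, Mul(49, -80)), -1)) = Mul(76358, Pow(Add(345663, -3920), -1)) = Mul(76358, Pow(341743, -1)) = Mul(76358, Rational(1, 341743)) = Rational(76358, 341743)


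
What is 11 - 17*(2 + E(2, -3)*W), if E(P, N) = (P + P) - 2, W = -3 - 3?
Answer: 181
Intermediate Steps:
W = -6
E(P, N) = -2 + 2*P (E(P, N) = 2*P - 2 = -2 + 2*P)
11 - 17*(2 + E(2, -3)*W) = 11 - 17*(2 + (-2 + 2*2)*(-6)) = 11 - 17*(2 + (-2 + 4)*(-6)) = 11 - 17*(2 + 2*(-6)) = 11 - 17*(2 - 12) = 11 - 17*(-10) = 11 + 170 = 181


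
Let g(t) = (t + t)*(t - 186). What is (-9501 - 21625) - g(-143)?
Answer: -125220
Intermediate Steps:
g(t) = 2*t*(-186 + t) (g(t) = (2*t)*(-186 + t) = 2*t*(-186 + t))
(-9501 - 21625) - g(-143) = (-9501 - 21625) - 2*(-143)*(-186 - 143) = -31126 - 2*(-143)*(-329) = -31126 - 1*94094 = -31126 - 94094 = -125220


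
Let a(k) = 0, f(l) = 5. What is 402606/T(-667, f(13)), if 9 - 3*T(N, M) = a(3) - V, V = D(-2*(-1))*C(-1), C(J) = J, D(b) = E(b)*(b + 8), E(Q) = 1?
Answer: -1207818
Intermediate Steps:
D(b) = 8 + b (D(b) = 1*(b + 8) = 1*(8 + b) = 8 + b)
V = -10 (V = (8 - 2*(-1))*(-1) = (8 + 2)*(-1) = 10*(-1) = -10)
T(N, M) = -⅓ (T(N, M) = 3 - (0 - 1*(-10))/3 = 3 - (0 + 10)/3 = 3 - ⅓*10 = 3 - 10/3 = -⅓)
402606/T(-667, f(13)) = 402606/(-⅓) = 402606*(-3) = -1207818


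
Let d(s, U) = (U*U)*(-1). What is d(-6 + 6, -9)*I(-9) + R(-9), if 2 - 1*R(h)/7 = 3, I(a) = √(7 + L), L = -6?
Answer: -88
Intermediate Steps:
I(a) = 1 (I(a) = √(7 - 6) = √1 = 1)
R(h) = -7 (R(h) = 14 - 7*3 = 14 - 21 = -7)
d(s, U) = -U² (d(s, U) = U²*(-1) = -U²)
d(-6 + 6, -9)*I(-9) + R(-9) = -1*(-9)²*1 - 7 = -1*81*1 - 7 = -81*1 - 7 = -81 - 7 = -88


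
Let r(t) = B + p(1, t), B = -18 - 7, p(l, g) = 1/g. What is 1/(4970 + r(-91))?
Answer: 91/449994 ≈ 0.00020222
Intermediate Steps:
B = -25
r(t) = -25 + 1/t
1/(4970 + r(-91)) = 1/(4970 + (-25 + 1/(-91))) = 1/(4970 + (-25 - 1/91)) = 1/(4970 - 2276/91) = 1/(449994/91) = 91/449994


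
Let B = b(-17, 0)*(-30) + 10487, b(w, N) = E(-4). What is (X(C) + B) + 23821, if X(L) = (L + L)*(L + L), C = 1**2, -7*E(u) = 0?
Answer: 34312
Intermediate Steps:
E(u) = 0 (E(u) = -1/7*0 = 0)
b(w, N) = 0
C = 1
X(L) = 4*L**2 (X(L) = (2*L)*(2*L) = 4*L**2)
B = 10487 (B = 0*(-30) + 10487 = 0 + 10487 = 10487)
(X(C) + B) + 23821 = (4*1**2 + 10487) + 23821 = (4*1 + 10487) + 23821 = (4 + 10487) + 23821 = 10491 + 23821 = 34312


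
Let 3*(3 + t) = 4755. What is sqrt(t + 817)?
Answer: sqrt(2399) ≈ 48.980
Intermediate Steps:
t = 1582 (t = -3 + (1/3)*4755 = -3 + 1585 = 1582)
sqrt(t + 817) = sqrt(1582 + 817) = sqrt(2399)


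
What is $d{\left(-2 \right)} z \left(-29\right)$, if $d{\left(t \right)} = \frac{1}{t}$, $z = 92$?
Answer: $1334$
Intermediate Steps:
$d{\left(-2 \right)} z \left(-29\right) = \frac{1}{-2} \cdot 92 \left(-29\right) = \left(- \frac{1}{2}\right) 92 \left(-29\right) = \left(-46\right) \left(-29\right) = 1334$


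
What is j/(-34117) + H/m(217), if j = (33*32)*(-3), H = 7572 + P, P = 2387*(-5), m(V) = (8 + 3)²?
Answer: -148469143/4128157 ≈ -35.965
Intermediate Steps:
m(V) = 121 (m(V) = 11² = 121)
P = -11935
H = -4363 (H = 7572 - 11935 = -4363)
j = -3168 (j = 1056*(-3) = -3168)
j/(-34117) + H/m(217) = -3168/(-34117) - 4363/121 = -3168*(-1/34117) - 4363*1/121 = 3168/34117 - 4363/121 = -148469143/4128157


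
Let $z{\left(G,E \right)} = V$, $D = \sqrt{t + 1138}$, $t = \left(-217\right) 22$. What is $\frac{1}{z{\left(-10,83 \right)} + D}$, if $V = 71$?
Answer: $\frac{71}{8677} - \frac{6 i \sqrt{101}}{8677} \approx 0.0081826 - 0.0069493 i$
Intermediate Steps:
$t = -4774$
$D = 6 i \sqrt{101}$ ($D = \sqrt{-4774 + 1138} = \sqrt{-3636} = 6 i \sqrt{101} \approx 60.299 i$)
$z{\left(G,E \right)} = 71$
$\frac{1}{z{\left(-10,83 \right)} + D} = \frac{1}{71 + 6 i \sqrt{101}}$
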